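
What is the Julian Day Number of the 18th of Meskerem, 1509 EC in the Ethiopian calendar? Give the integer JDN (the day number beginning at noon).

In the proleptic Gregorian calendar the same day is 25 September 1516.
JDN 2400001 is 17 November 1858 CE (Gregorian), MJD 0; the target day is −124966 days from there, so JDN = 2275035.

2275035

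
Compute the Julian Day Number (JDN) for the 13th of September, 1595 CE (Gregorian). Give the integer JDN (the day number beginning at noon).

JDN 2299161 is 15 October 1582 CE (Gregorian); the target day is +4716 days from there, so JDN = 2303877.

2303877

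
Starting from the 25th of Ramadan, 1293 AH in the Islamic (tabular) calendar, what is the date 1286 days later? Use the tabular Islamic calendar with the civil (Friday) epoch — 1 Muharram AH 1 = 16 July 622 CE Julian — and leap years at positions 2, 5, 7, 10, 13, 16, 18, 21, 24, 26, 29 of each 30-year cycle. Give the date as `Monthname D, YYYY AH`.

JDN of the 25th of Ramadan, 1293 AH = 2406542.
2406542 + 1286 = 2407828.
JDN 2407828 in the tabular Islamic calendar is Jumada al-Awwal 12, 1297 AH.

Jumada al-Awwal 12, 1297 AH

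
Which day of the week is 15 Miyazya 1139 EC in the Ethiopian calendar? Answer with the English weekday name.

Thursday

This is JDN 2140099 (17 April 1147 Gregorian).
JDN 2140099 mod 7 = 3, and JDN 0 was a Monday, so this is a Thursday.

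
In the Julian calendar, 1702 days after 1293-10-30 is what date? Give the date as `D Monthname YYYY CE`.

JDN of 1293-10-30 = 2193629.
2193629 + 1702 = 2195331.
JDN 2195331 in the Julian calendar is 28 June 1298 CE.

28 June 1298 CE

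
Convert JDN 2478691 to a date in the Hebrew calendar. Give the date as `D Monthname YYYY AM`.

The Gregorian equivalent of JDN 2478691 is 28 April 2074.
In the Hebrew calendar that day is 1 Iyar 5834 AM.

1 Iyar 5834 AM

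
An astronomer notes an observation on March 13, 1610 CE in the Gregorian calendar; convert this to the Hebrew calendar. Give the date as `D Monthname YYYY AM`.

Julian Day Number of the source date = 2309172.
Converting JDN 2309172 to the Hebrew calendar gives 18 Adar 5370 AM.

18 Adar 5370 AM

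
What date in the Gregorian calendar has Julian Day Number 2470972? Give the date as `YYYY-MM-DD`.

JDN 2451545 is 1 Jan 2000; 2470972 is +19427 days from there.

2053-03-10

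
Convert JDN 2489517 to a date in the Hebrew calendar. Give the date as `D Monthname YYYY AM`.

20 Kislev 5864 AM

The Gregorian equivalent of JDN 2489517 is 19 December 2103.
In the Hebrew calendar that day is 20 Kislev 5864 AM.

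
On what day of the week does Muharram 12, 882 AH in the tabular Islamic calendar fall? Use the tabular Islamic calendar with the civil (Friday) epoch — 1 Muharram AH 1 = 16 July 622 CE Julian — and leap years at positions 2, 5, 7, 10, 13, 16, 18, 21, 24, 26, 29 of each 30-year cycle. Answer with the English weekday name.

In the proleptic Gregorian calendar this is 5 May 1477 (JDN 2260648).
Since JDN mod 7 = 5 (0 = Monday), the day is Saturday.

Saturday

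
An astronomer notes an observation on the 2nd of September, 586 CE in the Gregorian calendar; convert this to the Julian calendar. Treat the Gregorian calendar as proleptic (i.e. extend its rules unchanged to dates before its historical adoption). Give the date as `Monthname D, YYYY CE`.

At this point the Julian calendar is 2 days behind the Gregorian.
2 September 586 Gregorian − 2 days → 31 August 586 Julian.

August 31, 586 CE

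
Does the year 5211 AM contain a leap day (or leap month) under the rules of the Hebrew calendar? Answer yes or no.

Hebrew year 5211 is year 5 of its 19-year Metonic cycle; leap years are at positions 3, 6, 8, 11, 14, 17, 19, so it is a common year (12 months).

no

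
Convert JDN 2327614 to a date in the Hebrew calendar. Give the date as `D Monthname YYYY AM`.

3 Tishrei 5421 AM

JDN 2327614 is 8 September 1660 in the Gregorian calendar.
In the Hebrew calendar that day is 3 Tishrei 5421 AM.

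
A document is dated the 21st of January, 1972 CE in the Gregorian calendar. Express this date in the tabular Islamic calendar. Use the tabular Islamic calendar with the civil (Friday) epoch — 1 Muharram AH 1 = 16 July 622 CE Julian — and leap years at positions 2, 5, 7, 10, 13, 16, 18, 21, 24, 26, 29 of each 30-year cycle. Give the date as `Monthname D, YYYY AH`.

Both dates share Julian Day Number 2441338; in the tabular Islamic calendar that is 4 Dhu al-Hijjah 1391 AH.

Dhu al-Hijjah 4, 1391 AH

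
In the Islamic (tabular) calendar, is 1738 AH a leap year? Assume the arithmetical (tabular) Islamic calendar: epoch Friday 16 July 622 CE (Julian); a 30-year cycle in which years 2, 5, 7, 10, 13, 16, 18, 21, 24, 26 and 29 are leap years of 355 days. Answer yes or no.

Year 1738 AH is year 28 of its 30-year cycle; leap positions are 2, 5, 7, 10, 13, 16, 18, 21, 24, 26, 29, so it is a common year (354 days).

no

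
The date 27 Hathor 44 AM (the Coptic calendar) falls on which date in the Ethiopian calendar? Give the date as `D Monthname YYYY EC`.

27 Hidar 320 EC

Julian Day Number of the source date = 1840822.
Converting JDN 1840822 to the Ethiopian calendar gives 27 Hidar 320 EC.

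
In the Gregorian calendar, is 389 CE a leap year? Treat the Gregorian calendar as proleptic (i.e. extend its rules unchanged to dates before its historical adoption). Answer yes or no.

no

389 is not divisible by 4, so it is a common year.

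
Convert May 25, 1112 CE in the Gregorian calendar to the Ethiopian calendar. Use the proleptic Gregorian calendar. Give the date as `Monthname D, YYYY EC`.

Ginbot 23, 1104 EC

Julian Day Number of the source date = 2127354.
Converting JDN 2127354 to the Ethiopian calendar gives 23 Ginbot 1104 EC.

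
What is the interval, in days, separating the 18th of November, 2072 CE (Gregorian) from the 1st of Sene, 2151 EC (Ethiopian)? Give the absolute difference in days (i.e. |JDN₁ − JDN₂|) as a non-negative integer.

31613

JDN of the first date = 2478165.
JDN of the second date = 2509778.
|2509778 − 2478165| = 31613.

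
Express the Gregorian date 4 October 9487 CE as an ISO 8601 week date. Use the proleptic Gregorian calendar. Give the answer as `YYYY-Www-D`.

9487-W40-2

The weekday is Tuesday (ISO weekday 2).
That Tuesday belongs to ISO week 40 of ISO year 9487.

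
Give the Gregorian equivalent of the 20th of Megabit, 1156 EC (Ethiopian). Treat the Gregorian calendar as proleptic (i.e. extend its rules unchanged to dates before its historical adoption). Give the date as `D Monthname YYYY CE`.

Julian Day Number of the source date = 2146284.
Converting JDN 2146284 to the Gregorian calendar gives 23 March 1164 CE.

23 March 1164 CE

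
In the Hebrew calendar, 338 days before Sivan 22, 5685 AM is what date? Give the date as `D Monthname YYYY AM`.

JDN of Sivan 22, 5685 AM = 2424316.
2424316 − 338 = 2423978.
JDN 2423978 in the Hebrew calendar is 9 Tammuz 5684 AM.

9 Tammuz 5684 AM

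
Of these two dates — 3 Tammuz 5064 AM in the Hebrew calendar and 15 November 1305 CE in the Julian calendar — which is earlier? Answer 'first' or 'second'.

first

Converting both to JDN: 2197502 vs 2198028; the smaller is the first.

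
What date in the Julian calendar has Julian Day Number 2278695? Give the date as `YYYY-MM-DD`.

1526-09-23

The proleptic Gregorian equivalent of JDN 2278695 is 3 October 1526.
In the Julian calendar that day is 1526-09-23.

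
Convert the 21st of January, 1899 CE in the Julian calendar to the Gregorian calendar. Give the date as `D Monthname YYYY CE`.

2 February 1899 CE

At this point the Julian calendar is 12 days behind the Gregorian.
21 January 1899 Julian + 12 days → 2 February 1899 Gregorian.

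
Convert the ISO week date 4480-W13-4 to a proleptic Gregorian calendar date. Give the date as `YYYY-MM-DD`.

4480-03-28

ISO week 1 of 4480 is the week containing the first Thursday of 4480.
Week 13, day 4 (Thursday) lands on 4480-03-28.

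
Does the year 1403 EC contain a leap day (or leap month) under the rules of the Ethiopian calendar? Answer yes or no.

1403 mod 4 = 3; in the Ethiopian calendar a year is leap when year mod 4 = 3, so it is a leap year.

yes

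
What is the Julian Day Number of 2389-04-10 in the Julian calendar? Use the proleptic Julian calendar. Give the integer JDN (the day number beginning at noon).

2593740

Equivalently 26 April 2389 (Gregorian).
JDN 2400001 is 17 November 1858 CE (Gregorian), MJD 0; the target day is +193739 days from there, so JDN = 2593740.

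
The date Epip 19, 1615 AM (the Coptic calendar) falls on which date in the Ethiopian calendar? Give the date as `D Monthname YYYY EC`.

19 Hamle 1891 EC

Julian Day Number of the source date = 2414861.
Converting JDN 2414861 to the Ethiopian calendar gives 19 Hamle 1891 EC.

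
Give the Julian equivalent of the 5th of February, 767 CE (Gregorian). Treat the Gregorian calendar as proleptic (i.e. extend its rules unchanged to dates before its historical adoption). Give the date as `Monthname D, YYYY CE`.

The Julian–Gregorian offset here is 4 days (Julian trailing).
5 February 767 Gregorian − 4 days → 1 February 767 Julian.

February 1, 767 CE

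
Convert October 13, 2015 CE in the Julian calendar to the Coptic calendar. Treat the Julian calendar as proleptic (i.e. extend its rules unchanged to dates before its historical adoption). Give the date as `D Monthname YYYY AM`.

Julian Day Number of the source date = 2457322.
Converting JDN 2457322 to the Coptic calendar gives 15 Paopi 1732 AM.

15 Paopi 1732 AM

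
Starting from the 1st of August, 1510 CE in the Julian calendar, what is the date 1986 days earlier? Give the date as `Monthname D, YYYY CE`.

February 22, 1505 CE

JDN of the 1st of August, 1510 CE = 2272798.
2272798 − 1986 = 2270812.
JDN 2270812 in the Julian calendar is February 22, 1505 CE.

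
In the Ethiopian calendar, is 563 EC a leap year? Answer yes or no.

yes

563 mod 4 = 3; in the Ethiopian calendar a year is leap when year mod 4 = 3, so it is a leap year.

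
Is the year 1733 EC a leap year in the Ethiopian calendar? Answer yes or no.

no

1733 mod 4 = 1; in the Ethiopian calendar a year is leap when year mod 4 = 3, so it is a common year.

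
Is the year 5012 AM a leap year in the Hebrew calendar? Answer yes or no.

Hebrew year 5012 is year 15 of its 19-year Metonic cycle; leap years are at positions 3, 6, 8, 11, 14, 17, 19, so it is a common year (12 months).

no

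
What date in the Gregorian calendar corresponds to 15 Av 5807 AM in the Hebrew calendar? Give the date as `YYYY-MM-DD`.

Both dates share Julian Day Number 2468930; in the Gregorian calendar that is 7 August 2047 CE.

2047-08-07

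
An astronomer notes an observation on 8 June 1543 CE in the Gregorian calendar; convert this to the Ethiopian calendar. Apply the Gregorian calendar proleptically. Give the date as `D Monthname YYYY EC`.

Julian Day Number of the source date = 2284787.
Converting JDN 2284787 to the Ethiopian calendar gives 4 Sene 1535 EC.

4 Sene 1535 EC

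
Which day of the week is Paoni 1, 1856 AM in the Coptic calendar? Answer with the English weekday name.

Equivalently 9 June 2140 Gregorian, JDN 2502839.
Since JDN mod 7 = 3 (0 = Monday), the day is Thursday.

Thursday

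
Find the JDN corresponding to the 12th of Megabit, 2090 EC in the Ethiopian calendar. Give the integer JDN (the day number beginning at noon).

2487419

Equivalently 21 March 2098 (Gregorian).
JDN 2400001 is 17 November 1858 CE (Gregorian), MJD 0; the target day is +87418 days from there, so JDN = 2487419.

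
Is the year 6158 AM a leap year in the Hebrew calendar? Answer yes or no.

no

Hebrew year 6158 is year 2 of its 19-year Metonic cycle; leap years are at positions 3, 6, 8, 11, 14, 17, 19, so it is a common year (12 months).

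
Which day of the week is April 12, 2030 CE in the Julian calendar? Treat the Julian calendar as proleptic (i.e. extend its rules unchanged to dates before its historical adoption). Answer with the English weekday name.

Thursday

In the Gregorian calendar this is 25 April 2030 (JDN 2462617).
JDN 2462617 mod 7 = 3, and JDN 0 was a Monday, so this is a Thursday.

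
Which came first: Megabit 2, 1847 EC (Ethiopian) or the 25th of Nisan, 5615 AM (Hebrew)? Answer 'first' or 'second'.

First date → JDN 2398653; second date → JDN 2398687.
JDN 2398653 < JDN 2398687, so the first date is earlier.

first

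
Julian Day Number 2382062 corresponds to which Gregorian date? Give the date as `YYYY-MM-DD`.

Counting from JDN 2299161 = 15 Oct 1582 gives an offset of 82901 days.

1809-10-06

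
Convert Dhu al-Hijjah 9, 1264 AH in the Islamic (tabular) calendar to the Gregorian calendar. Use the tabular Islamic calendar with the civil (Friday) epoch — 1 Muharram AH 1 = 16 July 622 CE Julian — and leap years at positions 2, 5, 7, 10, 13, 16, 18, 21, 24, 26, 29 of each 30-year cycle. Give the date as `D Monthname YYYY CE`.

Julian Day Number of the source date = 2396338.
Converting JDN 2396338 to the Gregorian calendar gives 6 November 1848 CE.

6 November 1848 CE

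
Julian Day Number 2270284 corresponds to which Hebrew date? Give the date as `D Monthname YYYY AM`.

JDN 2270284 is 23 September 1503 in the proleptic Gregorian calendar.
In the Hebrew calendar that day is 22 Elul 5263 AM.

22 Elul 5263 AM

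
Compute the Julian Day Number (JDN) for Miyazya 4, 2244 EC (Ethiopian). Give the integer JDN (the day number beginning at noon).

2543690

In the Gregorian calendar the same day is 14 April 2252.
JDN 2299161 is 15 October 1582 CE (Gregorian); the target day is +244529 days from there, so JDN = 2543690.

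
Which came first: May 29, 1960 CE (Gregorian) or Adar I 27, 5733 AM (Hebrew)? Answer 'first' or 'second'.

first

First date → JDN 2437084; second date → JDN 2441743.
JDN 2437084 < JDN 2441743, so the first date is earlier.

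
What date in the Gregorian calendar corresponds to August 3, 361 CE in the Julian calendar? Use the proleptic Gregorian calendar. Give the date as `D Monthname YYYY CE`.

The Julian–Gregorian offset here is 1 day (Julian trailing).
3 August 361 Julian + 1 day → 4 August 361 Gregorian.

4 August 361 CE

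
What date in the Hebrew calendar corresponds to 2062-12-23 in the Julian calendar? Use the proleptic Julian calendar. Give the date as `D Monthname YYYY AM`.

The source date corresponds to 5 January 2063 in the Gregorian calendar (JDN 2474560).
That day falls on 4 Tevet 5823 AM in the Hebrew calendar.

4 Tevet 5823 AM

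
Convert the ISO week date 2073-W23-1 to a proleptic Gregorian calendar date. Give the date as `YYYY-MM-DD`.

ISO week 1 of 2073 is the week containing the first Thursday of 2073.
Week 23, day 1 (Monday) lands on 2073-06-05.

2073-06-05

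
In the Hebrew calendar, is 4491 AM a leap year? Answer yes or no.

Hebrew year 4491 is year 7 of its 19-year Metonic cycle; leap years are at positions 3, 6, 8, 11, 14, 17, 19, so it is a common year (12 months).

no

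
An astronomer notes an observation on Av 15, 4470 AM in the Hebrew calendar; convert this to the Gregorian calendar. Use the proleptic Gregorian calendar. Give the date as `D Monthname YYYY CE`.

Julian Day Number of the source date = 1980582.
Converting JDN 1980582 to the Gregorian calendar gives 20 July 710 CE.

20 July 710 CE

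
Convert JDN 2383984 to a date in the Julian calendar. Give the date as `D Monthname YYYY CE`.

29 December 1814 CE

JDN 2383984 is 10 January 1815 in the Gregorian calendar.
In the Julian calendar that day is 29 December 1814 CE.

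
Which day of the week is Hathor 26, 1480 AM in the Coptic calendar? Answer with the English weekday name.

In the Gregorian calendar this is 4 December 1763 (JDN 2365320).
Since JDN mod 7 = 6 (0 = Monday), the day is Sunday.

Sunday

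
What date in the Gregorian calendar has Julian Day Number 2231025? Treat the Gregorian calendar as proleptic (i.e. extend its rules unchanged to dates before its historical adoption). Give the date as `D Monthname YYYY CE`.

27 March 1396 CE

JDN 2451545 is 1 Jan 2000; 2231025 is −220520 days from there.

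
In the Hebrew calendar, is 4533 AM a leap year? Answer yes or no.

Hebrew year 4533 is year 11 of its 19-year Metonic cycle; leap years are at positions 3, 6, 8, 11, 14, 17, 19, so it is a leap year (13 months).

yes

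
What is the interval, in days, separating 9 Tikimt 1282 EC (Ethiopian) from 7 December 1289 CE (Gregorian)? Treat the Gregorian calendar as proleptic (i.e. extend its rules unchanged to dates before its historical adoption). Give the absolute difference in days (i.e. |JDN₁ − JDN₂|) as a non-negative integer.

55

JDN of the first date = 2192144.
JDN of the second date = 2192199.
|2192199 − 2192144| = 55.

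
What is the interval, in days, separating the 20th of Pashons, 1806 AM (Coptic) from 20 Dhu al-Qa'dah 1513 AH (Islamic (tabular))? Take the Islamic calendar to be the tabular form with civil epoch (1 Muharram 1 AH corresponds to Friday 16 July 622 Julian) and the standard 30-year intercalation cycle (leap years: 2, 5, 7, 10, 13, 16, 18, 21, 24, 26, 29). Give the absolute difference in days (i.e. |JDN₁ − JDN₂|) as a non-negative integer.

9

First date → JDN 2484565; second date → JDN 2484556.
The interval is |2484565 − 2484556| = 9 days.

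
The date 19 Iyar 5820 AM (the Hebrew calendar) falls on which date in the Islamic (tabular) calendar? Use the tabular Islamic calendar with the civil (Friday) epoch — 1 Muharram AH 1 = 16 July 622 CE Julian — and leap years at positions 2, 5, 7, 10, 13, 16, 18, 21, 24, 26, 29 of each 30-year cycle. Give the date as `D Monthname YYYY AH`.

18 Dhu al-Hijjah 1482 AH

The source date corresponds to 19 May 2060 in the Gregorian calendar (JDN 2473599).
That day falls on 18 Dhu al-Hijjah 1482 AH in the tabular Islamic calendar.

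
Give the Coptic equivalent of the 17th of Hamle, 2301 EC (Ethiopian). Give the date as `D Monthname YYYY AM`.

17 Epip 2025 AM

Both dates share Julian Day Number 2564612; in the Coptic calendar that is 17 Epip 2025 AM.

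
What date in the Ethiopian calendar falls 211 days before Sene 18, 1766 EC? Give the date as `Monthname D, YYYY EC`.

Hidar 17, 1766 EC

JDN of Sene 18, 1766 EC = 2369174.
2369174 − 211 = 2368963.
JDN 2368963 in the Ethiopian calendar is Hidar 17, 1766 EC.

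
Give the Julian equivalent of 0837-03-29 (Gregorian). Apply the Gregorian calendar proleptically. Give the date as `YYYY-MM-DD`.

0837-03-25

At this point the Julian calendar is 4 days behind the Gregorian.
29 March 837 Gregorian − 4 days → 25 March 837 Julian.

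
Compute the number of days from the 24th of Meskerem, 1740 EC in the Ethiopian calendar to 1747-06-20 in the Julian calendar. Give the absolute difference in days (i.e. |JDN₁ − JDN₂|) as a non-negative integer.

JDN of the first date = 2359414.
JDN of the second date = 2359320.
|2359320 − 2359414| = 94.

94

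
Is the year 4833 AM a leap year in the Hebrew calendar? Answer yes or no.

no

Hebrew year 4833 is year 7 of its 19-year Metonic cycle; leap years are at positions 3, 6, 8, 11, 14, 17, 19, so it is a common year (12 months).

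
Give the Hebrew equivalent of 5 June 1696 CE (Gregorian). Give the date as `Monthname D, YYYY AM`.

Sivan 5, 5456 AM

Both dates share Julian Day Number 2340668; in the Hebrew calendar that is 5 Sivan 5456 AM.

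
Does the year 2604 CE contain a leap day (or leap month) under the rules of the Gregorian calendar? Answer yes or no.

yes

2604 is divisible by 4 and not by 100, so it is a leap year.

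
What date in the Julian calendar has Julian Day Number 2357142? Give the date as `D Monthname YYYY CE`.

3 July 1741 CE

JDN 2357142 is 14 July 1741 in the Gregorian calendar.
In the Julian calendar that day is 3 July 1741 CE.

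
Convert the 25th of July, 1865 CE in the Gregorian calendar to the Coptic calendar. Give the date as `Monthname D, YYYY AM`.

Epip 19, 1581 AM

Both dates share Julian Day Number 2402443; in the Coptic calendar that is 19 Epip 1581 AM.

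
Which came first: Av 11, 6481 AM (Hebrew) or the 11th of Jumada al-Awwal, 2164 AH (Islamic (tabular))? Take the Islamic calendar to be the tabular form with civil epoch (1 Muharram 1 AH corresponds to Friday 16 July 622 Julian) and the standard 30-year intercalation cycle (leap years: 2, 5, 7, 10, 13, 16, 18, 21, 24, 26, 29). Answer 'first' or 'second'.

second

First date → JDN 2715093; second date → JDN 2715063.
JDN 2715063 < JDN 2715093, so the second date is earlier.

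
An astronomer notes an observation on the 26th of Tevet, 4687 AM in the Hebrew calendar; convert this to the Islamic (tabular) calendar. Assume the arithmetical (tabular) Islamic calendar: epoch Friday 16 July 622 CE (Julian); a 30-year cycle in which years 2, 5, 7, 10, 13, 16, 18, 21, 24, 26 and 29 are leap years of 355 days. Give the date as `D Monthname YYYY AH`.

Both dates share Julian Day Number 2059648; in the tabular Islamic calendar that is 26 Shawwal 314 AH.

26 Shawwal 314 AH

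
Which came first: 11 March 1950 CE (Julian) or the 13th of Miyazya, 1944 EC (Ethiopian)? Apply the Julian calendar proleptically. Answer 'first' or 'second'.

First date → JDN 2433365; second date → JDN 2434124.
JDN 2433365 < JDN 2434124, so the first date is earlier.

first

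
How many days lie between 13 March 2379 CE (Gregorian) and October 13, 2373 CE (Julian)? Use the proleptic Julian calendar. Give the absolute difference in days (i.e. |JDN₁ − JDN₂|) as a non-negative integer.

First date → JDN 2590043; second date → JDN 2588082.
The interval is |2590043 − 2588082| = 1961 days.

1961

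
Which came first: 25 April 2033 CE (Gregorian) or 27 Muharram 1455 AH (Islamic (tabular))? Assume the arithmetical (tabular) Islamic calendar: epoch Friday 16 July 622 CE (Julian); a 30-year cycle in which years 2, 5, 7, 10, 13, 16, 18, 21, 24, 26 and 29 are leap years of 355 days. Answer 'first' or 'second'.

first

The two dates have Julian Day Numbers 2463713 and 2463715 respectively.
Since 2463713 < 2463715, the first date comes first.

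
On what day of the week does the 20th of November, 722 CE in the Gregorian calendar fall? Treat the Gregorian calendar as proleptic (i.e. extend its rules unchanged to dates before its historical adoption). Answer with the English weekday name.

Monday

JDN 1985088 mod 7 = 0, and JDN 0 was a Monday, so this is a Monday.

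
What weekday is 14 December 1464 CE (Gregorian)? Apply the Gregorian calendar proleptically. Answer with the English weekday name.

JDN 2256123 mod 7 = 2, and JDN 0 was a Monday, so this is a Wednesday.

Wednesday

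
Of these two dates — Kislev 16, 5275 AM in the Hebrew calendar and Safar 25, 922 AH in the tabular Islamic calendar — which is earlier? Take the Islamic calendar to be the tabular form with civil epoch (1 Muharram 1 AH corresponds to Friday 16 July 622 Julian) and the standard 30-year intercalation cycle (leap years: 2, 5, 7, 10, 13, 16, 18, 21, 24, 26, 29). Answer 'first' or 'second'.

The two dates have Julian Day Numbers 2274384 and 2274866 respectively.
Since 2274384 < 2274866, the first date comes first.

first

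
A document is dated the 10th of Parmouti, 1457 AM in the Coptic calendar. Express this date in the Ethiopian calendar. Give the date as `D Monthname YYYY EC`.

Both dates share Julian Day Number 2357053; in the Ethiopian calendar that is 10 Miyazya 1733 EC.

10 Miyazya 1733 EC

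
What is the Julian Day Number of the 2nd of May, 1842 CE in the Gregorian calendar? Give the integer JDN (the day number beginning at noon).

JDN 2299161 is 15 October 1582 CE (Gregorian); the target day is +94797 days from there, so JDN = 2393958.

2393958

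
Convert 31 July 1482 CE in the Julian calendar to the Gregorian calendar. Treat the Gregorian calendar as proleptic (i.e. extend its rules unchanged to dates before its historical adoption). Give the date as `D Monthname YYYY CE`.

9 August 1482 CE

At this point the Julian calendar is 9 days behind the Gregorian.
31 July 1482 Julian + 9 days → 9 August 1482 Gregorian.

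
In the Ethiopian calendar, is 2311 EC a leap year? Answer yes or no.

yes

2311 mod 4 = 3; in the Ethiopian calendar a year is leap when year mod 4 = 3, so it is a leap year.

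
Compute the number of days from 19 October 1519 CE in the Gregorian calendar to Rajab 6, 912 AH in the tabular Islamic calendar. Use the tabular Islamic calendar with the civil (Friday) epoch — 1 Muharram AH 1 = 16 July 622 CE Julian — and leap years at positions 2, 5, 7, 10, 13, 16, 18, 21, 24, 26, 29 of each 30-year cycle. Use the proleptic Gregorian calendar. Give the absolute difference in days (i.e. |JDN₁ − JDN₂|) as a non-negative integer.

JDN of the first date = 2276154.
JDN of the second date = 2271450.
|2271450 − 2276154| = 4704.

4704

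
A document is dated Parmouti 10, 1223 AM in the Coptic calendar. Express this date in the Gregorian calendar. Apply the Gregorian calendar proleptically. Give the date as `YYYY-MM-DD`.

Both dates share Julian Day Number 2271584; in the Gregorian calendar that is 15 April 1507 CE.

1507-04-15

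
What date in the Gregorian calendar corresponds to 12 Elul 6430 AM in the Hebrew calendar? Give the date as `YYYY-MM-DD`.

Julian Day Number of the source date = 2696520.
Converting JDN 2696520 to the Gregorian calendar gives 20 September 2670 CE.

2670-09-20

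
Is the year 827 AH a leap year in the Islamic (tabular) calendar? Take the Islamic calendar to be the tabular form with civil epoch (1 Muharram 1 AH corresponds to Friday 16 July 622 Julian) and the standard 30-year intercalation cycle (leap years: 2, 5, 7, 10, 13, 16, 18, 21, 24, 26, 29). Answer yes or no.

Year 827 AH is year 17 of its 30-year cycle; leap positions are 2, 5, 7, 10, 13, 16, 18, 21, 24, 26, 29, so it is a common year (354 days).

no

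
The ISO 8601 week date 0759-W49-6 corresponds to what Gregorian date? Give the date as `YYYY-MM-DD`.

ISO week 1 of 759 is the week containing the first Thursday of 759.
Week 49, day 6 (Saturday) lands on 0759-12-05.

0759-12-05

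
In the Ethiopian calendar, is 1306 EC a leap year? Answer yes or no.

no

1306 mod 4 = 2; in the Ethiopian calendar a year is leap when year mod 4 = 3, so it is a common year.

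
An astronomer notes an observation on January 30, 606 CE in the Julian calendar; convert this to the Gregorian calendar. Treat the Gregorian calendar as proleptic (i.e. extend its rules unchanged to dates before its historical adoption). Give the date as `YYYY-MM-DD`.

At this point the Julian calendar is 3 days behind the Gregorian.
30 January 606 Julian + 3 days → 2 February 606 Gregorian.

0606-02-02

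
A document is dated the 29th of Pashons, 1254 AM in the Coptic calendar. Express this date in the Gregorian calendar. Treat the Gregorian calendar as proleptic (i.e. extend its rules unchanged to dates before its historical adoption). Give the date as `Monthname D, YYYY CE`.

June 3, 1538 CE

Julian Day Number of the source date = 2282956.
Converting JDN 2282956 to the Gregorian calendar gives 3 June 1538 CE.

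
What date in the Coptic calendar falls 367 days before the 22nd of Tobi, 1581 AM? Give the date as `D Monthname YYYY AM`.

The starting date is JDN 2402266; 2402266 − 367 = 2401899.
JDN 2401899 corresponds to 20 Tobi 1580 AM.

20 Tobi 1580 AM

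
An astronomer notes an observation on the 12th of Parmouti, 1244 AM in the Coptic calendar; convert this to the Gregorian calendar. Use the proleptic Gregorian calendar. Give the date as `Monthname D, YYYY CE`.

April 17, 1528 CE

Both dates share Julian Day Number 2279257; in the Gregorian calendar that is 17 April 1528 CE.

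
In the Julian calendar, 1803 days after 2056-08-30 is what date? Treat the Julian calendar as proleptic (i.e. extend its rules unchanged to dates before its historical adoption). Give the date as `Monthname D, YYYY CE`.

August 7, 2061 CE

Counting 1803 days forward from JDN 2472254 reaches JDN 2474057, which is August 7, 2061 CE.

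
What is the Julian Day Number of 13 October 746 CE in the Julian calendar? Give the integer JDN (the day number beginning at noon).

In the proleptic Gregorian calendar the same day is 17 October 746.
JDN 2451545 is 1 January 2000 CE (Gregorian); the target day is −457725 days from there, so JDN = 1993820.

1993820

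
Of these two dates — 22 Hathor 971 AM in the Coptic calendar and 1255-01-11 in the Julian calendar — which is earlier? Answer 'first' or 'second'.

first

The two dates have Julian Day Numbers 2179403 and 2179457 respectively.
Since 2179403 < 2179457, the first date comes first.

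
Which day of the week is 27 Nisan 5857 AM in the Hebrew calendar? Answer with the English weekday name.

Tuesday

Equivalently 9 April 2097 Gregorian, JDN 2487073.
JDN 2487073 mod 7 = 1, and JDN 0 was a Monday, so this is a Tuesday.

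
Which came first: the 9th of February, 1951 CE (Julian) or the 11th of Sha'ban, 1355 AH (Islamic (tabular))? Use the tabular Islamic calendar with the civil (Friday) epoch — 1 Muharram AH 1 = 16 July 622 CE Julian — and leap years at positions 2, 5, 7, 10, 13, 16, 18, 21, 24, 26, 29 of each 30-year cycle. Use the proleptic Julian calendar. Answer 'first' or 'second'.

second

First date → JDN 2433700; second date → JDN 2428469.
JDN 2428469 < JDN 2433700, so the second date is earlier.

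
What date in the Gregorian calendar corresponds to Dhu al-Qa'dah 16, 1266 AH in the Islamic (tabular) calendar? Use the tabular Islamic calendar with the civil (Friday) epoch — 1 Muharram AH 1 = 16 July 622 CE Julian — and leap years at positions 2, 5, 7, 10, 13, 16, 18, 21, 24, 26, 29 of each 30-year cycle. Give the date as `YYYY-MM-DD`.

1850-09-23

Julian Day Number of the source date = 2397024.
Converting JDN 2397024 to the Gregorian calendar gives 23 September 1850 CE.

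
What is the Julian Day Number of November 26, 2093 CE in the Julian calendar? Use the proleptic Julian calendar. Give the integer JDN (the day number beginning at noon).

2485856

In the Gregorian calendar the same day is 9 December 2093.
JDN 2400001 is 17 November 1858 CE (Gregorian), MJD 0; the target day is +85855 days from there, so JDN = 2485856.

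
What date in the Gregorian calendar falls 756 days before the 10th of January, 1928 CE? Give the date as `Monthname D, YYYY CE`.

The starting date is JDN 2425256; 2425256 − 756 = 2424500.
JDN 2424500 corresponds to December 15, 1925 CE.

December 15, 1925 CE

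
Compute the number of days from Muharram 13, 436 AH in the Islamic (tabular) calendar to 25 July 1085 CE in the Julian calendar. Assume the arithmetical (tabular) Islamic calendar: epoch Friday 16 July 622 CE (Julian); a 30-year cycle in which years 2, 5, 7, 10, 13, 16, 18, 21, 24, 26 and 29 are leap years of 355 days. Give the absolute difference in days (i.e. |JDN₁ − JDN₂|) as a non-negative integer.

First date → JDN 2102601; second date → JDN 2117560.
The interval is |2102601 − 2117560| = 14959 days.

14959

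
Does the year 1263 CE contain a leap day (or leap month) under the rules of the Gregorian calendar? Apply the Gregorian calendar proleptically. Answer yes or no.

no

1263 is not divisible by 4, so it is a common year.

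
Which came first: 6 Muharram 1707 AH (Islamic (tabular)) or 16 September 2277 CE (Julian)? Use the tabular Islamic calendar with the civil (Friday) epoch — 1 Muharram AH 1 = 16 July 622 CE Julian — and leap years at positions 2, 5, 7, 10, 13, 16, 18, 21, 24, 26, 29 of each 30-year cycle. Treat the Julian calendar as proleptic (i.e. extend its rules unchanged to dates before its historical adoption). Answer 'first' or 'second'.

First date → JDN 2552995; second date → JDN 2552991.
JDN 2552991 < JDN 2552995, so the second date is earlier.

second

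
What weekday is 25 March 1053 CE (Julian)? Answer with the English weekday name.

Equivalently 31 March 1053 Gregorian, JDN 2105750.
JDN 2105750 mod 7 = 3, and JDN 0 was a Monday, so this is a Thursday.

Thursday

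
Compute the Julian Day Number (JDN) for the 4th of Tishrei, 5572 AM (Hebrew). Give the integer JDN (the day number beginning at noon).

In the Gregorian calendar the same day is 22 September 1811.
JDN 2299161 is 15 October 1582 CE (Gregorian); the target day is +83617 days from there, so JDN = 2382778.

2382778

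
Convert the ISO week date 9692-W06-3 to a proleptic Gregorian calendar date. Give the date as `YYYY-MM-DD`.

ISO week 1 of 9692 is the week containing the first Thursday of 9692.
Week 6, day 3 (Wednesday) lands on 9692-02-06.

9692-02-06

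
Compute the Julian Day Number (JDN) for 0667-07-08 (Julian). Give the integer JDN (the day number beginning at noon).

In the proleptic Gregorian calendar the same day is 11 July 667.
JDN 2299161 is 15 October 1582 CE (Gregorian); the target day is −334293 days from there, so JDN = 1964868.

1964868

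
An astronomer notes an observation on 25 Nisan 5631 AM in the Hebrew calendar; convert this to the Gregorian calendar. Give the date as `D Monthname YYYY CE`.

Julian Day Number of the source date = 2404534.
Converting JDN 2404534 to the Gregorian calendar gives 16 April 1871 CE.

16 April 1871 CE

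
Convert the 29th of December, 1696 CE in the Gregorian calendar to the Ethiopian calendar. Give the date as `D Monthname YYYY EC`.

23 Tahsas 1689 EC

Julian Day Number of the source date = 2340875.
Converting JDN 2340875 to the Ethiopian calendar gives 23 Tahsas 1689 EC.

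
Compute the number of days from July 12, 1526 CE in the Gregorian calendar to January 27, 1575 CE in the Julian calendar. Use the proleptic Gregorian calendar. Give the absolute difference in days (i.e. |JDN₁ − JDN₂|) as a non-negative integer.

17741

First date → JDN 2278612; second date → JDN 2296353.
The interval is |2278612 − 2296353| = 17741 days.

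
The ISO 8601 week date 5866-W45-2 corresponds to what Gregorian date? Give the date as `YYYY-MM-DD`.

ISO week 1 of 5866 is the week containing the first Thursday of 5866.
Week 45, day 2 (Tuesday) lands on 5866-11-06.

5866-11-06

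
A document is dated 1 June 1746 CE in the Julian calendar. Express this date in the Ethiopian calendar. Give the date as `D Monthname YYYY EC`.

Both dates share Julian Day Number 2358936; in the Ethiopian calendar that is 7 Sene 1738 EC.

7 Sene 1738 EC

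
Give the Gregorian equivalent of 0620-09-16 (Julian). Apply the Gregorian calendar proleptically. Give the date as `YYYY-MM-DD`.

At this point the Julian calendar is 3 days behind the Gregorian.
16 September 620 Julian + 3 days → 19 September 620 Gregorian.

0620-09-19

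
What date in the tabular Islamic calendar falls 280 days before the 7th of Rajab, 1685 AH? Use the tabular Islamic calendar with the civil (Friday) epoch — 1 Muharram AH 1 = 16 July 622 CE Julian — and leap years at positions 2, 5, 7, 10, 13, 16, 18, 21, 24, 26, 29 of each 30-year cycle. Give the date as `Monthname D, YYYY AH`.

Counting 280 days back from JDN 2545376 reaches JDN 2545096, which is Ramadan 22, 1684 AH.

Ramadan 22, 1684 AH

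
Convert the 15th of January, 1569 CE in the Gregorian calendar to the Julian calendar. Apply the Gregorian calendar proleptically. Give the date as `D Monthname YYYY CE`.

5 January 1569 CE

The Julian–Gregorian offset here is 10 days (Julian trailing).
15 January 1569 Gregorian − 10 days → 5 January 1569 Julian.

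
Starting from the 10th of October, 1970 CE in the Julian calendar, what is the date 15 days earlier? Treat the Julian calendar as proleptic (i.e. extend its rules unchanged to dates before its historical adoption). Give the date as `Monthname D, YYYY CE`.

Counting 15 days back from JDN 2440883 reaches JDN 2440868, which is September 25, 1970 CE.

September 25, 1970 CE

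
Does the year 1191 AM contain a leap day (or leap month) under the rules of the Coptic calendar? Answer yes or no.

yes

1191 mod 4 = 3; in the Coptic calendar a year is leap when year mod 4 = 3, so it is a leap year.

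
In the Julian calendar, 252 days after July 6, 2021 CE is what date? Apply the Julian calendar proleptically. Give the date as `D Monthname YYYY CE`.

Counting 252 days forward from JDN 2459415 reaches JDN 2459667, which is 15 March 2022 CE.

15 March 2022 CE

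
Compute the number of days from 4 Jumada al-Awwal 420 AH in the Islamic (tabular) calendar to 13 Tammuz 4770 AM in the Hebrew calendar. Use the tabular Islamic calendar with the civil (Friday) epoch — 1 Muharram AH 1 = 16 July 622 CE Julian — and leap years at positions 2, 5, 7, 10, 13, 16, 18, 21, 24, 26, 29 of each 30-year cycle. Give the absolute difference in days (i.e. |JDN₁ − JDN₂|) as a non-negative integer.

JDN of the first date = 2097041.
JDN of the second date = 2090138.
|2090138 − 2097041| = 6903.

6903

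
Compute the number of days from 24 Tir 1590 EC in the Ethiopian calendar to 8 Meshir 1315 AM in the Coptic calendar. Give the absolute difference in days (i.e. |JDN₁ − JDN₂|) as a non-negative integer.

379

First date → JDN 2304746; second date → JDN 2305125.
The interval is |2304746 − 2305125| = 379 days.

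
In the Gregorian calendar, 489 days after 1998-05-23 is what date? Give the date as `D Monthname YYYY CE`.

JDN of 1998-05-23 = 2450957.
2450957 + 489 = 2451446.
JDN 2451446 in the Gregorian calendar is 24 September 1999 CE.

24 September 1999 CE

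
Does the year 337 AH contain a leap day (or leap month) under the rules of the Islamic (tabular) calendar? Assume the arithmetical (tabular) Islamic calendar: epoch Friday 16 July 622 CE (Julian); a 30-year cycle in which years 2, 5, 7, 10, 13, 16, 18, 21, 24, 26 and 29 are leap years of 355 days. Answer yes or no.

yes

Year 337 AH is year 7 of its 30-year cycle; leap positions are 2, 5, 7, 10, 13, 16, 18, 21, 24, 26, 29, so it is a leap year (355 days).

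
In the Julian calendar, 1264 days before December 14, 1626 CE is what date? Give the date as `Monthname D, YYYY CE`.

Counting 1264 days back from JDN 2315302 reaches JDN 2314038, which is June 29, 1623 CE.

June 29, 1623 CE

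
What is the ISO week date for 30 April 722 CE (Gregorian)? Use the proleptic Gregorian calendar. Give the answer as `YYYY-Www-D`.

The weekday is Sunday (ISO weekday 7).
That Sunday belongs to ISO week 17 of ISO year 722.

0722-W17-7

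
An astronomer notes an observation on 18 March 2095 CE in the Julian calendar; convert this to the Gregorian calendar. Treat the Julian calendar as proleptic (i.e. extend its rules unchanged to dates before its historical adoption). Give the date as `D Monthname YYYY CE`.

At this point the Julian calendar is 13 days behind the Gregorian.
18 March 2095 Julian + 13 days → 31 March 2095 Gregorian.

31 March 2095 CE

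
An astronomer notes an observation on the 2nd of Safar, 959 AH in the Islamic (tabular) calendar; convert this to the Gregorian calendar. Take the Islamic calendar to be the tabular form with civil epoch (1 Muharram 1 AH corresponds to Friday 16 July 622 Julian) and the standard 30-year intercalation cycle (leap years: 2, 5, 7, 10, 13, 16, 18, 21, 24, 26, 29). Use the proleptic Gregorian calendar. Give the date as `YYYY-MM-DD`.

Julian Day Number of the source date = 2287954.
Converting JDN 2287954 to the Gregorian calendar gives 8 February 1552 CE.

1552-02-08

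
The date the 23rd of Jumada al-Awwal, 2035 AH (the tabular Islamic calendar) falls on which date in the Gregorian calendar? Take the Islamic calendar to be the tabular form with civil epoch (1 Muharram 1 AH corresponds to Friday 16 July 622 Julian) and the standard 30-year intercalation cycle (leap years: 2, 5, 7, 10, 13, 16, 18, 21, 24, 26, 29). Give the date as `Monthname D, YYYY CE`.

May 12, 2596 CE

Julian Day Number of the source date = 2669362.
Converting JDN 2669362 to the Gregorian calendar gives 12 May 2596 CE.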